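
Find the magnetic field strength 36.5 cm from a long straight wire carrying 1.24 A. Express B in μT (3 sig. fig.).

B ≈ 0.679 μT

For an infinitely long straight wire, B = μ₀I/(2πd).
B = (4π×10⁻⁷ × 1.24) / (2π × 0.365) = 6.79×10⁻⁷ T.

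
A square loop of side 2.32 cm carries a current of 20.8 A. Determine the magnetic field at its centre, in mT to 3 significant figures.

Each side is a finite straight segment at perpendicular distance d = a/(2 tan(π/4)) = 0.0116 m from the centre, with end-angles ±π/4.
One side contributes B₁ = (μ₀I/4πd)·2 sin(π/4) = 2.54×10⁻⁴ T.
All 4 sides add in the same direction: B = 4 × 2.54×10⁻⁴ = 1.01×10⁻³ T.

B ≈ 1.01 mT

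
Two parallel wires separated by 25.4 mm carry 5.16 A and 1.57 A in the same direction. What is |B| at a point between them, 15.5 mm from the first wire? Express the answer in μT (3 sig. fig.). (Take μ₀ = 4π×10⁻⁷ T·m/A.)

Each long wire gives B = μ₀I/(2πd). Distances are d₁ = 0.0155 m and d₂ = 0.0099 m.
B₁ = 6.66×10⁻⁵ T, B₂ = 3.17×10⁻⁵ T.
Between parallel currents the two contributions point in opposite directions, so they subtract. B = |B₁ − B₂| = |6.66×10⁻⁵ − 3.17×10⁻⁵| = 3.49×10⁻⁵ T.

B ≈ 34.9 μT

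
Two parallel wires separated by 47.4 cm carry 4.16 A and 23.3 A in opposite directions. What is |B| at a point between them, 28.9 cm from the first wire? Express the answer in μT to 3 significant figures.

Each long wire gives B = μ₀I/(2πd). Distances are d₁ = 0.289 m and d₂ = 0.185 m.
B₁ = 2.88×10⁻⁶ T, B₂ = 2.52×10⁻⁵ T.
Between antiparallel currents both contributions point the same way, so they add. B = B₁ + B₂ = 2.88×10⁻⁶ + 2.52×10⁻⁵ = 2.81×10⁻⁵ T.

B ≈ 28.1 μT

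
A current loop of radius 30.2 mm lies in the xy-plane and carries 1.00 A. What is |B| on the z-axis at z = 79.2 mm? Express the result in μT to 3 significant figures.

B ≈ 0.941 μT

On the axis of a circular loop, B = μ₀IR² / [2(R²+z²)^(3/2)].
R² + z² = (0.0302)² + (0.0792)² = 0.007185 m², and (R²+z²)^(3/2) = 6.09×10⁻⁴ m³.
B = (4π×10⁻⁷ × 1.00 × 0.000912) / (2 × 6.09×10⁻⁴) = 9.41×10⁻⁷ T.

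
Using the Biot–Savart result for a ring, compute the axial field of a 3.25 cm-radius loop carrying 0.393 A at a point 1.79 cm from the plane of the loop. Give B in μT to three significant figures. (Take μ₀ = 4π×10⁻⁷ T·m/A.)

On the axis of a circular loop, B = μ₀IR² / [2(R²+z²)^(3/2)].
R² + z² = (0.0325)² + (0.0179)² = 0.001377 m², and (R²+z²)^(3/2) = 5.11×10⁻⁵ m³.
B = (4π×10⁻⁷ × 0.393 × 0.001056) / (2 × 5.11×10⁻⁵) = 5.11×10⁻⁶ T.

B ≈ 5.11 μT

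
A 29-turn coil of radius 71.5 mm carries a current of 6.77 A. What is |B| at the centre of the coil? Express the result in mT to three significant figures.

B ≈ 1.73 mT

For an N-turn flat coil, B = Nμ₀I/(2R) with R = 0.0715 m.
B = 29 × 5.95×10⁻⁵ T = 1.73×10⁻³ T.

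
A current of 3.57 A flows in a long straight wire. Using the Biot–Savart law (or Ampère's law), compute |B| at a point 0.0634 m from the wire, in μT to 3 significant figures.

For an infinitely long straight wire, B = μ₀I/(2πd).
B = (4π×10⁻⁷ × 3.57) / (2π × 0.0634) = 1.13×10⁻⁵ T.

B ≈ 11.3 μT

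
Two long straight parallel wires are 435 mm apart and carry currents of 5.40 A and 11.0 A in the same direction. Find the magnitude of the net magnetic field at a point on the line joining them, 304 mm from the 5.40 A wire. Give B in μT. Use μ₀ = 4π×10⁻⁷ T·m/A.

Each long wire gives B = μ₀I/(2πd). Distances are d₁ = 0.304 m and d₂ = 0.131 m.
B₁ = 3.55×10⁻⁶ T, B₂ = 1.68×10⁻⁵ T.
Between parallel currents the two contributions point in opposite directions, so they subtract. B = |B₁ − B₂| = |3.55×10⁻⁶ − 1.68×10⁻⁵| = 1.32×10⁻⁵ T.

B ≈ 13.2 μT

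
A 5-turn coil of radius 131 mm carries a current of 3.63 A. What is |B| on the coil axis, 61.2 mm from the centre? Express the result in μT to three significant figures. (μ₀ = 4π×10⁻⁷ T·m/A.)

B ≈ 64.7 μT

For an N-turn flat coil, B = Nμ₀IR²/[2(R²+z²)^(3/2)] with R = 0.131 m, z = 0.0612 m.
B = 5 × 1.29×10⁻⁵ T = 6.47×10⁻⁵ T.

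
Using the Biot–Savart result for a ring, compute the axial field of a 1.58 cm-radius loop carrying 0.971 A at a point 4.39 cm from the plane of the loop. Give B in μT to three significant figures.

On the axis of a circular loop, B = μ₀IR² / [2(R²+z²)^(3/2)].
R² + z² = (0.0158)² + (0.0439)² = 0.002177 m², and (R²+z²)^(3/2) = 1.02×10⁻⁴ m³.
B = (4π×10⁻⁷ × 0.971 × 0.0002496) / (2 × 1.02×10⁻⁴) = 1.50×10⁻⁶ T.

B ≈ 1.50 μT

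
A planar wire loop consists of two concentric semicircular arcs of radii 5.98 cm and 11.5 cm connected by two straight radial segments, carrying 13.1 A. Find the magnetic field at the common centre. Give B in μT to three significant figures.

The radial connectors point toward the centre, so dl × r̂ = 0 and they contribute nothing.
Each semicircle gives μ₀I/(4R): inner arc 6.88×10⁻⁵ T, outer arc 3.58×10⁻⁵ T.
The two arcs carry current in opposite angular senses, so their fields oppose: B = |6.88×10⁻⁵ − 3.58×10⁻⁵| = 3.30×10⁻⁵ T.

B ≈ 33.0 μT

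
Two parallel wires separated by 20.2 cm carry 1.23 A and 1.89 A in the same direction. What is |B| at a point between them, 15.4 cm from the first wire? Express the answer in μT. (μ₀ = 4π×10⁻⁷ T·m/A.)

B ≈ 6.28 μT

Each long wire gives B = μ₀I/(2πd). Distances are d₁ = 0.154 m and d₂ = 0.048 m.
B₁ = 1.60×10⁻⁶ T, B₂ = 7.88×10⁻⁶ T.
Between parallel currents the two contributions point in opposite directions, so they subtract. B = |B₁ − B₂| = |1.60×10⁻⁶ − 7.88×10⁻⁶| = 6.28×10⁻⁶ T.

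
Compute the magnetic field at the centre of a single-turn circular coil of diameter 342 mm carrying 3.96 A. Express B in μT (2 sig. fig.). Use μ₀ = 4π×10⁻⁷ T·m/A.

At the centre of a circular loop the Biot–Savart law gives B = μ₀I/(2R) (so R = 0.171 m).
B = (4π×10⁻⁷ × 3.96) / (2 × 0.171) = 1.46×10⁻⁵ T.

B ≈ 15 μT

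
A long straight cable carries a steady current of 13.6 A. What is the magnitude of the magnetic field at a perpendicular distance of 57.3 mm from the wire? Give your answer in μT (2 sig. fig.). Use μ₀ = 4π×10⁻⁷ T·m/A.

B ≈ 47 μT

For an infinitely long straight wire, B = μ₀I/(2πd).
B = (4π×10⁻⁷ × 13.6) / (2π × 0.0573) = 4.75×10⁻⁵ T.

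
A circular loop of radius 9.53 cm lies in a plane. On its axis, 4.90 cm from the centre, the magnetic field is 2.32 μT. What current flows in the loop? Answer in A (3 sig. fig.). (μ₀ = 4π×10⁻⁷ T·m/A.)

I ≈ 0.500 A

On the axis of a loop, B = μ₀IR²/[2(R²+z²)^(3/2)], so I = 2B(R²+z²)^(3/2)/(μ₀R²).
R² + z² = 0.009082 + 0.002401 = 0.01148 m²; raised to 3/2 gives 1.23×10⁻³ m³.
I = 2 × 2.32×10⁻⁶ × 1.23×10⁻³ / (1.26×10⁻⁶ × 0.009082) = 0.500 A.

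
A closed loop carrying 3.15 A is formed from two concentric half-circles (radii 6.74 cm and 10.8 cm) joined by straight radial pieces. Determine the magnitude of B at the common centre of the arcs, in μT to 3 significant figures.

The radial connectors point toward the centre, so dl × r̂ = 0 and they contribute nothing.
Each semicircle gives μ₀I/(4R): inner arc 1.47×10⁻⁵ T, outer arc 9.16×10⁻⁶ T.
The two arcs carry current in opposite angular senses, so their fields oppose: B = |1.47×10⁻⁵ − 9.16×10⁻⁶| = 5.52×10⁻⁶ T.

B ≈ 5.52 μT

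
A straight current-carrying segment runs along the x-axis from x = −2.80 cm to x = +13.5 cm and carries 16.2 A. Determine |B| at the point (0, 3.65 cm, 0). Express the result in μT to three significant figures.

B ≈ 69.9 μT

For a finite straight segment, B = (μ₀I/4πd)(sinθ₁ + sinθ₂), where θ₁, θ₂ are the angles from the perpendicular to each end.
The perpendicular distance is d = 0.0365 m; the end-offsets along the wire are a = 0.028 m and b = 0.135 m.
sinθ₁ = 0.028/√(0.028²+0.0365²) = 0.6087; sinθ₂ = 0.135/√(0.135²+0.0365²) = 0.9653.
B = (4π×10⁻⁷ × 16.2) / (4π × 0.0365) × (0.6087 + 0.9653) = 6.99×10⁻⁵ T.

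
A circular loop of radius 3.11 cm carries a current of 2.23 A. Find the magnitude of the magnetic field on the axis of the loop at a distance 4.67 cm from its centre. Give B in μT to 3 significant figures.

On the axis of a circular loop, B = μ₀IR² / [2(R²+z²)^(3/2)].
R² + z² = (0.0311)² + (0.0467)² = 0.003148 m², and (R²+z²)^(3/2) = 1.77×10⁻⁴ m³.
B = (4π×10⁻⁷ × 2.23 × 0.0009672) / (2 × 1.77×10⁻⁴) = 7.67×10⁻⁶ T.

B ≈ 7.67 μT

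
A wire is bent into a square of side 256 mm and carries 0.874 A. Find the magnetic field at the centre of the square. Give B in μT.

B ≈ 3.86 μT

Each side is a finite straight segment at perpendicular distance d = a/(2 tan(π/4)) = 0.128 m from the centre, with end-angles ±π/4.
One side contributes B₁ = (μ₀I/4πd)·2 sin(π/4) = 9.66×10⁻⁷ T.
All 4 sides add in the same direction: B = 4 × 9.66×10⁻⁷ = 3.86×10⁻⁶ T.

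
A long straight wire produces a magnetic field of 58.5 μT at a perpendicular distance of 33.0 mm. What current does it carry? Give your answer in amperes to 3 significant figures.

I ≈ 9.65 A

For a long straight wire B = μ₀I/(2πd), so I = 2πdB/μ₀.
I = 2π × 0.033 × 5.85×10⁻⁵ / (4π×10⁻⁷) = 9.65 A.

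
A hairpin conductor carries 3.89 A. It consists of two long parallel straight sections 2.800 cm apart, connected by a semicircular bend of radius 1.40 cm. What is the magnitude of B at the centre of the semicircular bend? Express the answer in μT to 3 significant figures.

B ≈ 143 μT

The semicircular arc contributes B_arc = μ₀I·π/(4πR) = μ₀I/(4R) = 8.73×10⁻⁵ T.
Each semi-infinite lead is at perpendicular distance R = 0.014 m from the centre, with the perpendicular foot at its near end, so it contributes μ₀I/(4πR); both point the same way, together 5.56×10⁻⁵ T.
Arc and leads all point the same direction: B = 8.73×10⁻⁵ + 5.56×10⁻⁵ = 1.43×10⁻⁴ T.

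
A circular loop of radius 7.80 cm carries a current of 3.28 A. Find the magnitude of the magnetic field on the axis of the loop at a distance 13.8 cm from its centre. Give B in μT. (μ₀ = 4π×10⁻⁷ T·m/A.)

On the axis of a circular loop, B = μ₀IR² / [2(R²+z²)^(3/2)].
R² + z² = (0.078)² + (0.138)² = 0.02513 m², and (R²+z²)^(3/2) = 3.98×10⁻³ m³.
B = (4π×10⁻⁷ × 3.28 × 0.006084) / (2 × 3.98×10⁻³) = 3.15×10⁻⁶ T.

B ≈ 3.15 μT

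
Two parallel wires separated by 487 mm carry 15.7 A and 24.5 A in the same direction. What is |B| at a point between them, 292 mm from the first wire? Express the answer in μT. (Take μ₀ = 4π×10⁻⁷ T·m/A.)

B ≈ 14.4 μT

Each long wire gives B = μ₀I/(2πd). Distances are d₁ = 0.292 m and d₂ = 0.195 m.
B₁ = 1.08×10⁻⁵ T, B₂ = 2.51×10⁻⁵ T.
Between parallel currents the two contributions point in opposite directions, so they subtract. B = |B₁ − B₂| = |1.08×10⁻⁵ − 2.51×10⁻⁵| = 1.44×10⁻⁵ T.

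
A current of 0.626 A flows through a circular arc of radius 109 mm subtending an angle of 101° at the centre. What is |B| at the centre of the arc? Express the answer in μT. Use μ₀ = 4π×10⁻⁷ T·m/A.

The Biot–Savart field of a circular arc at its centre is B = μ₀Iφ/(4πR), with φ = 1.763 rad.
B = (4π×10⁻⁷ × 0.626 × 1.763) / (4π × 0.109) = 1.01×10⁻⁶ T.

B ≈ 1.01 μT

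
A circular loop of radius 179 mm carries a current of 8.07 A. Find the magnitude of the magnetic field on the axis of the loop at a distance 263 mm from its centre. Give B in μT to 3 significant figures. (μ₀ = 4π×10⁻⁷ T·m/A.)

On the axis of a circular loop, B = μ₀IR² / [2(R²+z²)^(3/2)].
R² + z² = (0.179)² + (0.263)² = 0.1012 m², and (R²+z²)^(3/2) = 3.22×10⁻² m³.
B = (4π×10⁻⁷ × 8.07 × 0.03204) / (2 × 3.22×10⁻²) = 5.05×10⁻⁶ T.

B ≈ 5.05 μT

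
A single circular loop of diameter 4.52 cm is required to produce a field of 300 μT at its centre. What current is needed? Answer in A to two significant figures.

At the centre of a circular loop B = μ₀I/(2R), so I = 2RB/μ₀.
With R = 0.0226 m, I = 2 × 0.0226 × 3.00×10⁻⁴ / (4π×10⁻⁷) = 10.8 A.

I ≈ 11 A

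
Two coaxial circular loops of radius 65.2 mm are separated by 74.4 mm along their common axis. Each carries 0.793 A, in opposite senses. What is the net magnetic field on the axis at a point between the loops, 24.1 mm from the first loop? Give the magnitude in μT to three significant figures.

Each loop contributes B = μ₀IR²/[2(R²+z²)^(3/2)] on the axis, with z measured from that loop.
Loop 1 (z = 0.0241 m): B₁ = 6.31×10⁻⁶ T. Loop 2 (z = 0.0503 m): B₂ = 3.79×10⁻⁶ T.
The fields oppose: B = |B₁ − B₂| = 2.51×10⁻⁶ T.

B ≈ 2.51 μT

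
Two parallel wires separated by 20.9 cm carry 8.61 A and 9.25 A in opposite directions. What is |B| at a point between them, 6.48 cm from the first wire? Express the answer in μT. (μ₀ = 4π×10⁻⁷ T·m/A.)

Each long wire gives B = μ₀I/(2πd). Distances are d₁ = 0.0648 m and d₂ = 0.1442 m.
B₁ = 2.66×10⁻⁵ T, B₂ = 1.28×10⁻⁵ T.
Between antiparallel currents both contributions point the same way, so they add. B = B₁ + B₂ = 2.66×10⁻⁵ + 1.28×10⁻⁵ = 3.94×10⁻⁵ T.

B ≈ 39.4 μT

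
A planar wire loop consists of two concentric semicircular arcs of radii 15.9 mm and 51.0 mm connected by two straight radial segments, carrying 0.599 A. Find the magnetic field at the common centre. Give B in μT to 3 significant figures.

B ≈ 8.15 μT

The radial connectors point toward the centre, so dl × r̂ = 0 and they contribute nothing.
Each semicircle gives μ₀I/(4R): inner arc 1.18×10⁻⁵ T, outer arc 3.69×10⁻⁶ T.
The two arcs carry current in opposite angular senses, so their fields oppose: B = |1.18×10⁻⁵ − 3.69×10⁻⁶| = 8.15×10⁻⁶ T.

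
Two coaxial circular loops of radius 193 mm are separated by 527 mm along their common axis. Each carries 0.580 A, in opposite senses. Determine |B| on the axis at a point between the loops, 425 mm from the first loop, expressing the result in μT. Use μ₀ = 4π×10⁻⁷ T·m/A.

B ≈ 1.17 μT

Each loop contributes B = μ₀IR²/[2(R²+z²)^(3/2)] on the axis, with z measured from that loop.
Loop 1 (z = 0.425 m): B₁ = 1.33×10⁻⁷ T. Loop 2 (z = 0.102 m): B₂ = 1.30×10⁻⁶ T.
The fields oppose: B = |B₁ − B₂| = 1.17×10⁻⁶ T.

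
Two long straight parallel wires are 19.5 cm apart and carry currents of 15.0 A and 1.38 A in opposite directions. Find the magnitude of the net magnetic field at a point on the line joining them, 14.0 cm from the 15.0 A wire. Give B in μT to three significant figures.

Each long wire gives B = μ₀I/(2πd). Distances are d₁ = 0.14 m and d₂ = 0.055 m.
B₁ = 2.14×10⁻⁵ T, B₂ = 5.02×10⁻⁶ T.
Between antiparallel currents both contributions point the same way, so they add. B = B₁ + B₂ = 2.14×10⁻⁵ + 5.02×10⁻⁶ = 2.64×10⁻⁵ T.

B ≈ 26.4 μT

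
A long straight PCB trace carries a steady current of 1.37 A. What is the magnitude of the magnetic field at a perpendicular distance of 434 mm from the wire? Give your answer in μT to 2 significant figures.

B ≈ 0.63 μT

For an infinitely long straight wire, B = μ₀I/(2πd).
B = (4π×10⁻⁷ × 1.37) / (2π × 0.434) = 6.31×10⁻⁷ T.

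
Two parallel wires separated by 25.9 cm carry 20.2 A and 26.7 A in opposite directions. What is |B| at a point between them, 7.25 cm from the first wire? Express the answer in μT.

Each long wire gives B = μ₀I/(2πd). Distances are d₁ = 0.0725 m and d₂ = 0.1865 m.
B₁ = 5.57×10⁻⁵ T, B₂ = 2.86×10⁻⁵ T.
Between antiparallel currents both contributions point the same way, so they add. B = B₁ + B₂ = 5.57×10⁻⁵ + 2.86×10⁻⁵ = 8.44×10⁻⁵ T.

B ≈ 84.4 μT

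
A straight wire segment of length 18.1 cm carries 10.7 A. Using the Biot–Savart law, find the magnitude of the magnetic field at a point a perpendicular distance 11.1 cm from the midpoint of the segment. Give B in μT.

B ≈ 12.2 μT

For a finite straight segment, B = (μ₀I/4πd)(sinθ₁ + sinθ₂), where θ₁, θ₂ are the angles from the perpendicular to each end.
The perpendicular from the point meets the wire at its midpoint, so each end is L/2 = 0.0905 m away along the wire.
sinθ₁ = 0.0905/√(0.0905²+0.111²) = 0.6319; sinθ₂ = 0.0905/√(0.0905²+0.111²) = 0.6319.
B = (4π×10⁻⁷ × 10.7) / (4π × 0.111) × (0.6319 + 0.6319) = 1.22×10⁻⁵ T.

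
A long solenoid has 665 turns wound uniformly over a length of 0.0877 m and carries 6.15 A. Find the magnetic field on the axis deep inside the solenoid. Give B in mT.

Inside a long solenoid, B = μ₀nI with n = 7583 turns/m.
B = 4π×10⁻⁷ × 7583 × 6.15 = 5.86×10⁻² T.

B ≈ 58.6 mT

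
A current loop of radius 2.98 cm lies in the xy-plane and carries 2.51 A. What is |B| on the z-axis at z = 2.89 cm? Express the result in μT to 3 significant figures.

On the axis of a circular loop, B = μ₀IR² / [2(R²+z²)^(3/2)].
R² + z² = (0.0298)² + (0.0289)² = 0.001723 m², and (R²+z²)^(3/2) = 7.15×10⁻⁵ m³.
B = (4π×10⁻⁷ × 2.51 × 0.000888) / (2 × 7.15×10⁻⁵) = 1.96×10⁻⁵ T.

B ≈ 19.6 μT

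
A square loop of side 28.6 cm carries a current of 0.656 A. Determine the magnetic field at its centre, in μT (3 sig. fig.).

B ≈ 2.60 μT

Each side is a finite straight segment at perpendicular distance d = a/(2 tan(π/4)) = 0.143 m from the centre, with end-angles ±π/4.
One side contributes B₁ = (μ₀I/4πd)·2 sin(π/4) = 6.49×10⁻⁷ T.
All 4 sides add in the same direction: B = 4 × 6.49×10⁻⁷ = 2.60×10⁻⁶ T.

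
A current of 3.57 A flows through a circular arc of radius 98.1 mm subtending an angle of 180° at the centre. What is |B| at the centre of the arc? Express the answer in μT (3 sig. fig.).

The Biot–Savart field of a circular arc at its centre is B = μ₀Iφ/(4πR), with φ = 3.142 rad.
B = (4π×10⁻⁷ × 3.57 × 3.142) / (4π × 0.0981) = 1.14×10⁻⁵ T.

B ≈ 11.4 μT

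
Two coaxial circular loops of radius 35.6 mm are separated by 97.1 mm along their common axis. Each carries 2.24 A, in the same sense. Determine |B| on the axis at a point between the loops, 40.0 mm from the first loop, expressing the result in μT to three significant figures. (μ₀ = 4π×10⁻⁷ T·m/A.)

B ≈ 17.5 μT

Each loop contributes B = μ₀IR²/[2(R²+z²)^(3/2)] on the axis, with z measured from that loop.
Loop 1 (z = 0.04 m): B₁ = 1.16×10⁻⁵ T. Loop 2 (z = 0.0571 m): B₂ = 5.85×10⁻⁶ T.
The fields add: B = B₁ + B₂ = 1.75×10⁻⁵ T.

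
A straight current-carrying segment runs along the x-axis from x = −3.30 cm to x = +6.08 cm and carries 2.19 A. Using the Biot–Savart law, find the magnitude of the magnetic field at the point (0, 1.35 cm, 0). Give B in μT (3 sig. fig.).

For a finite straight segment, B = (μ₀I/4πd)(sinθ₁ + sinθ₂), where θ₁, θ₂ are the angles from the perpendicular to each end.
The perpendicular distance is d = 0.0135 m; the end-offsets along the wire are a = 0.033 m and b = 0.0608 m.
sinθ₁ = 0.033/√(0.033²+0.0135²) = 0.9255; sinθ₂ = 0.0608/√(0.0608²+0.0135²) = 0.9762.
B = (4π×10⁻⁷ × 2.19) / (4π × 0.0135) × (0.9255 + 0.9762) = 3.09×10⁻⁵ T.

B ≈ 30.9 μT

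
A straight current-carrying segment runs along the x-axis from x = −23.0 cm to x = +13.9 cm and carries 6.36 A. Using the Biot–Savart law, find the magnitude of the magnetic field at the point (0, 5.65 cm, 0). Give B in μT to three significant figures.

B ≈ 21.4 μT

For a finite straight segment, B = (μ₀I/4πd)(sinθ₁ + sinθ₂), where θ₁, θ₂ are the angles from the perpendicular to each end.
The perpendicular distance is d = 0.0565 m; the end-offsets along the wire are a = 0.23 m and b = 0.139 m.
sinθ₁ = 0.23/√(0.23²+0.0565²) = 0.9711; sinθ₂ = 0.139/√(0.139²+0.0565²) = 0.9264.
B = (4π×10⁻⁷ × 6.36) / (4π × 0.0565) × (0.9711 + 0.9264) = 2.14×10⁻⁵ T.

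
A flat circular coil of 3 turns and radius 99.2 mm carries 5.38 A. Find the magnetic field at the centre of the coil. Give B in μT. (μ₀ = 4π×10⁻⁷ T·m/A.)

For an N-turn flat coil, B = Nμ₀I/(2R) with R = 0.0992 m.
B = 3 × 3.41×10⁻⁵ T = 1.02×10⁻⁴ T.

B ≈ 102 μT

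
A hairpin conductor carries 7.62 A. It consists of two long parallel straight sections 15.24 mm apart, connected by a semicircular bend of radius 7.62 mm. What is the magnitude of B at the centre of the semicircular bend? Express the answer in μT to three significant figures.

B ≈ 514 μT

The semicircular arc contributes B_arc = μ₀I·π/(4πR) = μ₀I/(4R) = 3.14×10⁻⁴ T.
Each semi-infinite lead is at perpendicular distance R = 0.00762 m from the centre, with the perpendicular foot at its near end, so it contributes μ₀I/(4πR); both point the same way, together 2.00×10⁻⁴ T.
Arc and leads all point the same direction: B = 3.14×10⁻⁴ + 2.00×10⁻⁴ = 5.14×10⁻⁴ T.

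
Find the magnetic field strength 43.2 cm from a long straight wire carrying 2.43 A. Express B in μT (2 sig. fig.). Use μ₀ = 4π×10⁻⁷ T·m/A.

B ≈ 1.1 μT

For an infinitely long straight wire, B = μ₀I/(2πd).
B = (4π×10⁻⁷ × 2.43) / (2π × 0.432) = 1.13×10⁻⁶ T.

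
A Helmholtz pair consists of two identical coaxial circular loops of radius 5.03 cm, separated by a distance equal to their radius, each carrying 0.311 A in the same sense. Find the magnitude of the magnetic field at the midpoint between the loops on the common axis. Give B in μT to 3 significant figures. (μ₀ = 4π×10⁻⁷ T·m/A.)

Each loop contributes B = μ₀IR²/[2(R²+z²)^(3/2)] on the axis, with z measured from that loop.
Loop 1 (z = 0.02515 m): B₁ = 2.78×10⁻⁶ T. Loop 2 (z = 0.02515 m): B₂ = 2.78×10⁻⁶ T.
The fields add: B = B₁ + B₂ = 5.56×10⁻⁶ T.

B ≈ 5.56 μT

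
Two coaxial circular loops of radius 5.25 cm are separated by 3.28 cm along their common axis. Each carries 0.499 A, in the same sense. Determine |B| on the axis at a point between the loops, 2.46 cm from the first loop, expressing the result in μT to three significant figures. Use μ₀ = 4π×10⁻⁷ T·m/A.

Each loop contributes B = μ₀IR²/[2(R²+z²)^(3/2)] on the axis, with z measured from that loop.
Loop 1 (z = 0.0246 m): B₁ = 4.43×10⁻⁶ T. Loop 2 (z = 0.0082 m): B₂ = 5.76×10⁻⁶ T.
The fields add: B = B₁ + B₂ = 1.02×10⁻⁵ T.

B ≈ 10.2 μT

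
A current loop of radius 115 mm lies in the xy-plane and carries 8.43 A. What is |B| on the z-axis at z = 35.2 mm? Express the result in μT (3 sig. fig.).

B ≈ 40.3 μT

On the axis of a circular loop, B = μ₀IR² / [2(R²+z²)^(3/2)].
R² + z² = (0.115)² + (0.0352)² = 0.01446 m², and (R²+z²)^(3/2) = 1.74×10⁻³ m³.
B = (4π×10⁻⁷ × 8.43 × 0.01323) / (2 × 1.74×10⁻³) = 4.03×10⁻⁵ T.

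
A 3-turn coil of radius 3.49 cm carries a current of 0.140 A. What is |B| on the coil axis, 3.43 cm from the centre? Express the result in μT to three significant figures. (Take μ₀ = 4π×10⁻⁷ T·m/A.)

B ≈ 2.74 μT

For an N-turn flat coil, B = Nμ₀IR²/[2(R²+z²)^(3/2)] with R = 0.0349 m, z = 0.0343 m.
B = 3 × 9.14×10⁻⁷ T = 2.74×10⁻⁶ T.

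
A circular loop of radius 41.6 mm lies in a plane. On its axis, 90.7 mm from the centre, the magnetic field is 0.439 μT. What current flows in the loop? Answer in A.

I ≈ 0.401 A

On the axis of a loop, B = μ₀IR²/[2(R²+z²)^(3/2)], so I = 2B(R²+z²)^(3/2)/(μ₀R²).
R² + z² = 0.001731 + 0.008226 = 0.009957 m²; raised to 3/2 gives 9.94×10⁻⁴ m³.
I = 2 × 4.39×10⁻⁷ × 9.94×10⁻⁴ / (1.26×10⁻⁶ × 0.001731) = 0.401 A.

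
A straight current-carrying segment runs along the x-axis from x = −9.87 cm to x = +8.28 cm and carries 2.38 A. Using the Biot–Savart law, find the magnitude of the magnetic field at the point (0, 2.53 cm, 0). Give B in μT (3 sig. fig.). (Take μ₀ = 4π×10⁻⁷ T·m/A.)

For a finite straight segment, B = (μ₀I/4πd)(sinθ₁ + sinθ₂), where θ₁, θ₂ are the angles from the perpendicular to each end.
The perpendicular distance is d = 0.0253 m; the end-offsets along the wire are a = 0.0987 m and b = 0.0828 m.
sinθ₁ = 0.0987/√(0.0987²+0.0253²) = 0.9687; sinθ₂ = 0.0828/√(0.0828²+0.0253²) = 0.9564.
B = (4π×10⁻⁷ × 2.38) / (4π × 0.0253) × (0.9687 + 0.9564) = 1.81×10⁻⁵ T.

B ≈ 18.1 μT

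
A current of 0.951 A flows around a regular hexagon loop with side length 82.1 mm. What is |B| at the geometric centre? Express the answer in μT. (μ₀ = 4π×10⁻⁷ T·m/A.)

B ≈ 8.03 μT

Each side is a finite straight segment at perpendicular distance d = a/(2 tan(π/6)) = 0.0711 m from the centre, with end-angles ±π/6.
One side contributes B₁ = (μ₀I/4πd)·2 sin(π/6) = 1.34×10⁻⁶ T.
All 6 sides add in the same direction: B = 6 × 1.34×10⁻⁶ = 8.03×10⁻⁶ T.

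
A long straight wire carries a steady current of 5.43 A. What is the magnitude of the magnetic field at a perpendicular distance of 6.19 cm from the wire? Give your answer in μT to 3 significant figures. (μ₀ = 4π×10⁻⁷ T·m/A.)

For an infinitely long straight wire, B = μ₀I/(2πd).
B = (4π×10⁻⁷ × 5.43) / (2π × 0.0619) = 1.75×10⁻⁵ T.

B ≈ 17.5 μT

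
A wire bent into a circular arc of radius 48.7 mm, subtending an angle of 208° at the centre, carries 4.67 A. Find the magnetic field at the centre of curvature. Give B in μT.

B ≈ 34.8 μT

The Biot–Savart field of a circular arc at its centre is B = μ₀Iφ/(4πR), with φ = 3.63 rad.
B = (4π×10⁻⁷ × 4.67 × 3.63) / (4π × 0.0487) = 3.48×10⁻⁵ T.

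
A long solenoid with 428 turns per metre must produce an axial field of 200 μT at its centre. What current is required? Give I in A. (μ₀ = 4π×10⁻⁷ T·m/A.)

Inside a long solenoid B = μ₀nI with n = 428 m⁻¹, so I = B/(μ₀n).
I = 2.00×10⁻⁴ / (4π×10⁻⁷ × 428) = 0.372 A.

I ≈ 0.372 A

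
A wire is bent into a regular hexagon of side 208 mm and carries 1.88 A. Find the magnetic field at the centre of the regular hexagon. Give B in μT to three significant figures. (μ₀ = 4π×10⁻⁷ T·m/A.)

Each side is a finite straight segment at perpendicular distance d = a/(2 tan(π/6)) = 0.1801 m from the centre, with end-angles ±π/6.
One side contributes B₁ = (μ₀I/4πd)·2 sin(π/6) = 1.04×10⁻⁶ T.
All 6 sides add in the same direction: B = 6 × 1.04×10⁻⁶ = 6.26×10⁻⁶ T.

B ≈ 6.26 μT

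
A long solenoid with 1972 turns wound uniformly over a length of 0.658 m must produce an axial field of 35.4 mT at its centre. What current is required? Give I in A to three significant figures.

Inside a long solenoid B = μ₀nI with n = 2997 m⁻¹, so I = B/(μ₀n).
I = 3.54×10⁻² / (4π×10⁻⁷ × 2997) = 9.40 A.

I ≈ 9.40 A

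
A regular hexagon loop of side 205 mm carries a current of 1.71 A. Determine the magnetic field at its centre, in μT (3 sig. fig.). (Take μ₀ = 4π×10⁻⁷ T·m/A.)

Each side is a finite straight segment at perpendicular distance d = a/(2 tan(π/6)) = 0.1775 m from the centre, with end-angles ±π/6.
One side contributes B₁ = (μ₀I/4πd)·2 sin(π/6) = 9.63×10⁻⁷ T.
All 6 sides add in the same direction: B = 6 × 9.63×10⁻⁷ = 5.78×10⁻⁶ T.

B ≈ 5.78 μT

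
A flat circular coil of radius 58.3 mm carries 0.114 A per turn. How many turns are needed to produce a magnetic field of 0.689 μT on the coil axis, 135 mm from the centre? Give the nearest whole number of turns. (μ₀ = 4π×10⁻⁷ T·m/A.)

N = 9

For an N-turn coil, B = Nμ₀IR²/[2(R²+z²)^(3/2)]. A single turn gives B₁ = 7.66×10⁻⁸ T with R = 0.0583 m, z = 0.135 m.
N = B/B₁ = 6.89×10⁻⁷ / 7.66×10⁻⁸ = 9.00.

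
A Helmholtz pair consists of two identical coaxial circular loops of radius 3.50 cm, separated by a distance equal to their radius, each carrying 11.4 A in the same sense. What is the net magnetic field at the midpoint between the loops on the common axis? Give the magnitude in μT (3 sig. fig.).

B ≈ 293 μT

Each loop contributes B = μ₀IR²/[2(R²+z²)^(3/2)] on the axis, with z measured from that loop.
Loop 1 (z = 0.0175 m): B₁ = 1.46×10⁻⁴ T. Loop 2 (z = 0.0175 m): B₂ = 1.46×10⁻⁴ T.
The fields add: B = B₁ + B₂ = 2.93×10⁻⁴ T.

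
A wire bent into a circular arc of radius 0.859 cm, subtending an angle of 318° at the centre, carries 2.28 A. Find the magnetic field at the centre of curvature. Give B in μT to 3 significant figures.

B ≈ 147 μT

The Biot–Savart field of a circular arc at its centre is B = μ₀Iφ/(4πR), with φ = 5.55 rad.
B = (4π×10⁻⁷ × 2.28 × 5.55) / (4π × 0.00859) = 1.47×10⁻⁴ T.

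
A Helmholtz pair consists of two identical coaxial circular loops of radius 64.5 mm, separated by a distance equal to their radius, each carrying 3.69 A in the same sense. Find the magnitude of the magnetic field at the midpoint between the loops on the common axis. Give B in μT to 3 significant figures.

B ≈ 51.4 μT

Each loop contributes B = μ₀IR²/[2(R²+z²)^(3/2)] on the axis, with z measured from that loop.
Loop 1 (z = 0.03225 m): B₁ = 2.57×10⁻⁵ T. Loop 2 (z = 0.03225 m): B₂ = 2.57×10⁻⁵ T.
The fields add: B = B₁ + B₂ = 5.14×10⁻⁵ T.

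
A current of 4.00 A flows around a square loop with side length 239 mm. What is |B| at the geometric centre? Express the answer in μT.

Each side is a finite straight segment at perpendicular distance d = a/(2 tan(π/4)) = 0.1195 m from the centre, with end-angles ±π/4.
One side contributes B₁ = (μ₀I/4πd)·2 sin(π/4) = 4.73×10⁻⁶ T.
All 4 sides add in the same direction: B = 4 × 4.73×10⁻⁶ = 1.89×10⁻⁵ T.

B ≈ 18.9 μT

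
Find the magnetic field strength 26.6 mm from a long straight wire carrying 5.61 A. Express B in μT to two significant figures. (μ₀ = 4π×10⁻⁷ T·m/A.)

For an infinitely long straight wire, B = μ₀I/(2πd).
B = (4π×10⁻⁷ × 5.61) / (2π × 0.0266) = 4.22×10⁻⁵ T.

B ≈ 42 μT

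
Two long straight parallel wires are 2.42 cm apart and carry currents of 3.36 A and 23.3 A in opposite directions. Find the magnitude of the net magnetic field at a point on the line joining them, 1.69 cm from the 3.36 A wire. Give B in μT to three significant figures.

Each long wire gives B = μ₀I/(2πd). Distances are d₁ = 0.0169 m and d₂ = 0.0073 m.
B₁ = 3.98×10⁻⁵ T, B₂ = 6.38×10⁻⁴ T.
Between antiparallel currents both contributions point the same way, so they add. B = B₁ + B₂ = 3.98×10⁻⁵ + 6.38×10⁻⁴ = 6.78×10⁻⁴ T.

B ≈ 678 μT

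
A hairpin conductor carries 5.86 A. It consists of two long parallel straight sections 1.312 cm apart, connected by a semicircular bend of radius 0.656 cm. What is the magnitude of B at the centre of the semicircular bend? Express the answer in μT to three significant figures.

B ≈ 459 μT

The semicircular arc contributes B_arc = μ₀I·π/(4πR) = μ₀I/(4R) = 2.81×10⁻⁴ T.
Each semi-infinite lead is at perpendicular distance R = 0.00656 m from the centre, with the perpendicular foot at its near end, so it contributes μ₀I/(4πR); both point the same way, together 1.79×10⁻⁴ T.
Arc and leads all point the same direction: B = 2.81×10⁻⁴ + 1.79×10⁻⁴ = 4.59×10⁻⁴ T.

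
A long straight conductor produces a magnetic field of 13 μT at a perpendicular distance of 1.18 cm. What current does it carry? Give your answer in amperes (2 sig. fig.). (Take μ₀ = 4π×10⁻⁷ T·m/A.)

I ≈ 0.77 A

For a long straight wire B = μ₀I/(2πd), so I = 2πdB/μ₀.
I = 2π × 0.0118 × 1.30×10⁻⁵ / (4π×10⁻⁷) = 0.767 A.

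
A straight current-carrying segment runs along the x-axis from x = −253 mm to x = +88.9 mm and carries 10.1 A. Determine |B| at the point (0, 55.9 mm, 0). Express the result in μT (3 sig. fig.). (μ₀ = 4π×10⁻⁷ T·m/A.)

For a finite straight segment, B = (μ₀I/4πd)(sinθ₁ + sinθ₂), where θ₁, θ₂ are the angles from the perpendicular to each end.
The perpendicular distance is d = 0.0559 m; the end-offsets along the wire are a = 0.253 m and b = 0.0889 m.
sinθ₁ = 0.253/√(0.253²+0.0559²) = 0.9764; sinθ₂ = 0.0889/√(0.0889²+0.0559²) = 0.8466.
B = (4π×10⁻⁷ × 10.1) / (4π × 0.0559) × (0.9764 + 0.8466) = 3.29×10⁻⁵ T.

B ≈ 32.9 μT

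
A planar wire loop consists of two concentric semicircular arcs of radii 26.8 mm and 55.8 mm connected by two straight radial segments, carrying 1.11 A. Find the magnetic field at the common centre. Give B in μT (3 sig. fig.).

The radial connectors point toward the centre, so dl × r̂ = 0 and they contribute nothing.
Each semicircle gives μ₀I/(4R): inner arc 1.30×10⁻⁵ T, outer arc 6.25×10⁻⁶ T.
The two arcs carry current in opposite angular senses, so their fields oppose: B = |1.30×10⁻⁵ − 6.25×10⁻⁶| = 6.76×10⁻⁶ T.

B ≈ 6.76 μT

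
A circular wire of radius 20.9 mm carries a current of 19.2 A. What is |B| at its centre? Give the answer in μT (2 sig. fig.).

B ≈ 580 μT

At the centre of a circular loop the Biot–Savart law gives B = μ₀I/(2R).
B = (4π×10⁻⁷ × 19.2) / (2 × 0.0209) = 5.77×10⁻⁴ T.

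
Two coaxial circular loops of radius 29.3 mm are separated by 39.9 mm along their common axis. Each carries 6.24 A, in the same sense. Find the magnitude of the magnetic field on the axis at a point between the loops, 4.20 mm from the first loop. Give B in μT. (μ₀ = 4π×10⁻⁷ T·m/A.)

Each loop contributes B = μ₀IR²/[2(R²+z²)^(3/2)] on the axis, with z measured from that loop.
Loop 1 (z = 0.0042 m): B₁ = 1.30×10⁻⁴ T. Loop 2 (z = 0.0357 m): B₂ = 3.42×10⁻⁵ T.
The fields add: B = B₁ + B₂ = 1.64×10⁻⁴ T.

B ≈ 164 μT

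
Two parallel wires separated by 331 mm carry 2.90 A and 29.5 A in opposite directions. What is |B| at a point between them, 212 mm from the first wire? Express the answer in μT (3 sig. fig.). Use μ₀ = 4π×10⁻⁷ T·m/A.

Each long wire gives B = μ₀I/(2πd). Distances are d₁ = 0.212 m and d₂ = 0.119 m.
B₁ = 2.74×10⁻⁶ T, B₂ = 4.96×10⁻⁵ T.
Between antiparallel currents both contributions point the same way, so they add. B = B₁ + B₂ = 2.74×10⁻⁶ + 4.96×10⁻⁵ = 5.23×10⁻⁵ T.

B ≈ 52.3 μT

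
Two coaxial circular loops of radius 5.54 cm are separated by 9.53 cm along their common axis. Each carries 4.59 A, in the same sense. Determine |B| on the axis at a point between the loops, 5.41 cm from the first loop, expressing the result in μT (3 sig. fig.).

Each loop contributes B = μ₀IR²/[2(R²+z²)^(3/2)] on the axis, with z measured from that loop.
Loop 1 (z = 0.0541 m): B₁ = 1.91×10⁻⁵ T. Loop 2 (z = 0.0412 m): B₂ = 2.69×10⁻⁵ T.
The fields add: B = B₁ + B₂ = 4.60×10⁻⁵ T.

B ≈ 46.0 μT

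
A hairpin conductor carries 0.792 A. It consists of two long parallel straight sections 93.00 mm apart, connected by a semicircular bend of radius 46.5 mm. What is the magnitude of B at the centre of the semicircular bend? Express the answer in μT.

The semicircular arc contributes B_arc = μ₀I·π/(4πR) = μ₀I/(4R) = 5.35×10⁻⁶ T.
Each semi-infinite lead is at perpendicular distance R = 0.0465 m from the centre, with the perpendicular foot at its near end, so it contributes μ₀I/(4πR); both point the same way, together 3.41×10⁻⁶ T.
Arc and leads all point the same direction: B = 5.35×10⁻⁶ + 3.41×10⁻⁶ = 8.76×10⁻⁶ T.

B ≈ 8.76 μT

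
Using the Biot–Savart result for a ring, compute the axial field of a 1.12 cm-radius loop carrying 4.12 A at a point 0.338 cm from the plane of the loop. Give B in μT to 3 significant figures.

B ≈ 203 μT

On the axis of a circular loop, B = μ₀IR² / [2(R²+z²)^(3/2)].
R² + z² = (0.0112)² + (0.00338)² = 0.0001369 m², and (R²+z²)^(3/2) = 1.60×10⁻⁶ m³.
B = (4π×10⁻⁷ × 4.12 × 0.0001254) / (2 × 1.60×10⁻⁶) = 2.03×10⁻⁴ T.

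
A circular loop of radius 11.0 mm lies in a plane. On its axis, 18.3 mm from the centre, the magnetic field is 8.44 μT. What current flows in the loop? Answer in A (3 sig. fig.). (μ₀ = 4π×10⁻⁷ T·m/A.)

I ≈ 1.08 A

On the axis of a loop, B = μ₀IR²/[2(R²+z²)^(3/2)], so I = 2B(R²+z²)^(3/2)/(μ₀R²).
R² + z² = 0.000121 + 0.0003349 = 0.0004559 m²; raised to 3/2 gives 9.73×10⁻⁶ m³.
I = 2 × 8.44×10⁻⁶ × 9.73×10⁻⁶ / (1.26×10⁻⁶ × 0.000121) = 1.08 A.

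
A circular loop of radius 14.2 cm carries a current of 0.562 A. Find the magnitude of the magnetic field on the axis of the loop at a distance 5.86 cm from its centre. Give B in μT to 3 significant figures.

B ≈ 1.96 μT

On the axis of a circular loop, B = μ₀IR² / [2(R²+z²)^(3/2)].
R² + z² = (0.142)² + (0.0586)² = 0.0236 m², and (R²+z²)^(3/2) = 3.63×10⁻³ m³.
B = (4π×10⁻⁷ × 0.562 × 0.02016) / (2 × 3.63×10⁻³) = 1.96×10⁻⁶ T.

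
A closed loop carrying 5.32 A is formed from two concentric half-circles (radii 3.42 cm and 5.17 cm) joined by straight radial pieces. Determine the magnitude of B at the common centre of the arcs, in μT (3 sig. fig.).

The radial connectors point toward the centre, so dl × r̂ = 0 and they contribute nothing.
Each semicircle gives μ₀I/(4R): inner arc 4.89×10⁻⁵ T, outer arc 3.23×10⁻⁵ T.
The two arcs carry current in opposite angular senses, so their fields oppose: B = |4.89×10⁻⁵ − 3.23×10⁻⁵| = 1.65×10⁻⁵ T.

B ≈ 16.5 μT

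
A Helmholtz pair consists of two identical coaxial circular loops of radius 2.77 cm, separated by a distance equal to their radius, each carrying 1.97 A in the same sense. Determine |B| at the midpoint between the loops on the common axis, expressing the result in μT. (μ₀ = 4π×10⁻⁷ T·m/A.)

Each loop contributes B = μ₀IR²/[2(R²+z²)^(3/2)] on the axis, with z measured from that loop.
Loop 1 (z = 0.01385 m): B₁ = 3.20×10⁻⁵ T. Loop 2 (z = 0.01385 m): B₂ = 3.20×10⁻⁵ T.
The fields add: B = B₁ + B₂ = 6.39×10⁻⁵ T.

B ≈ 63.9 μT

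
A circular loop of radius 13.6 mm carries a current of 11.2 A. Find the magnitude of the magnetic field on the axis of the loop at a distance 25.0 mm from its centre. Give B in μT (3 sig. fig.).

On the axis of a circular loop, B = μ₀IR² / [2(R²+z²)^(3/2)].
R² + z² = (0.0136)² + (0.025)² = 0.00081 m², and (R²+z²)^(3/2) = 2.31×10⁻⁵ m³.
B = (4π×10⁻⁷ × 11.2 × 0.000185) / (2 × 2.31×10⁻⁵) = 5.65×10⁻⁵ T.

B ≈ 56.5 μT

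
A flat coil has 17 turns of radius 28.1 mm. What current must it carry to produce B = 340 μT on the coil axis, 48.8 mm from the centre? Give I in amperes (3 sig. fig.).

For an N-turn coil, B = Nμ₀IR²/[2(R²+z²)^(3/2)] with R = 0.0281 m, z = 0.0488 m, so I = 2B(R²+z²)^(3/2)/(Nμ₀R²) = 2 × 3.40×10⁻⁴ × 1.79×10⁻⁴ / (17 × 4π×10⁻⁷ × 0.0007896) = 7.20 A.

I ≈ 7.20 A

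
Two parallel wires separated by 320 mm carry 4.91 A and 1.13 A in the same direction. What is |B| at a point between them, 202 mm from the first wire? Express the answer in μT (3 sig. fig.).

Each long wire gives B = μ₀I/(2πd). Distances are d₁ = 0.202 m and d₂ = 0.118 m.
B₁ = 4.86×10⁻⁶ T, B₂ = 1.92×10⁻⁶ T.
Between parallel currents the two contributions point in opposite directions, so they subtract. B = |B₁ − B₂| = |4.86×10⁻⁶ − 1.92×10⁻⁶| = 2.95×10⁻⁶ T.

B ≈ 2.95 μT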